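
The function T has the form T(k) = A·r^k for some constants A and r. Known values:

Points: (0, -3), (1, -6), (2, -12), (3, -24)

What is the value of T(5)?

-96

Consecutive ratio: -6/(-3) = 2, and -12/(-6) = 2, so r = 2.
Then A·2^0 = -3 gives A = -3, and T(k) = -3·2^k.
T(5) = -3·2^5 = -96.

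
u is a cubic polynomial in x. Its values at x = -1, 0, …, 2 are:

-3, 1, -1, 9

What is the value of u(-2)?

Write u(x) = ax³ + bx² + cx + d; the 4 given values yield a linear system in the 4 coefficients.
Solving, u(x) = 3x³ - 3x² - 2x + 1.
Then u(-2) = -31.

-31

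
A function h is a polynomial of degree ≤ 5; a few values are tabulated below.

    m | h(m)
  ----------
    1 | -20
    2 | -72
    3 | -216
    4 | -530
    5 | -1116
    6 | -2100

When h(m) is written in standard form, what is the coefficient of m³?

First differences: -52, -144, -314, -586, -984. Second differences: -92, -170, -272, -398. Third differences: -78, -102, -126. Fourth differences: -24, -24.
Level-4 differences are constant, so h has degree 4.
Fitting a degree-4 polynomial gives h(m) = -m^4 - 3m³ - 3m² - 7m - 6.
The coefficient of m³ is -3.

-3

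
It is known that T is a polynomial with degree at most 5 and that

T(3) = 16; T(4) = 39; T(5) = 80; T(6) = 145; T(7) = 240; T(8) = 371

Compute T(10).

765

First differences: 23, 41, 65, 95, 131. Second differences: 18, 24, 30, 36. Third differences: 6, 6, 6.
Level-3 differences are constant, so T has degree 3.
Fitting a degree-3 polynomial gives T(n) = n³ - 3n² + 7n - 5.
Then T(10) = 765.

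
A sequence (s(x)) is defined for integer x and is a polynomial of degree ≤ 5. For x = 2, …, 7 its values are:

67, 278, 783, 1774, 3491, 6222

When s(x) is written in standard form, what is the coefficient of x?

First differences: 211, 505, 991, 1717, 2731. Second differences: 294, 486, 726, 1014. Third differences: 192, 240, 288. Fourth differences: 48, 48.
Level-4 differences are constant, so s has degree 4.
Fitting a degree-4 polynomial gives s(x) = 2x^4 + 4x³ + x² - 1.
The coefficient of x is 0.

0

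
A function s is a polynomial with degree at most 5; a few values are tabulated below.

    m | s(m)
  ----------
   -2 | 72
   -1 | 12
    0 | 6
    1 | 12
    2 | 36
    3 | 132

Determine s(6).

First differences: -60, -6, 6, 24, 96. Second differences: 54, 12, 18, 72. Third differences: -42, 6, 54. Fourth differences: 48, 48.
Level-4 differences are constant, so s has degree 4.
Fitting a degree-4 polynomial gives s(m) = 2m^4 - 3m³ + 4m² + 3m + 6.
Then s(6) = 2112.

2112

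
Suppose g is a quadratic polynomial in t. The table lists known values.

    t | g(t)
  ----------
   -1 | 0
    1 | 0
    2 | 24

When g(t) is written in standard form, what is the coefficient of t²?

8

Write g(t) = at² + bt + c; the 3 given values yield a linear system in the 3 coefficients.
Solving, g(t) = 8t² - 8.
The coefficient of t² is 8.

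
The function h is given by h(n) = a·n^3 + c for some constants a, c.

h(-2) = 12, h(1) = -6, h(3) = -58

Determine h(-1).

-2

From h(-2) = 12 and h(1) = -6: -8a + c = 12 and 1a + c = -6.
Subtracting: 9a = -18, so a = -2; then c = 12 − (-2)·(-8) = -4.
So h(n) = -2n³ − 4, and h(-1) = -2.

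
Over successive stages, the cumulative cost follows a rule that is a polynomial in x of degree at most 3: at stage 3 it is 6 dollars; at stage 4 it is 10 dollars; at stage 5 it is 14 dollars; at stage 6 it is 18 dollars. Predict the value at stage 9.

Write the value at x as h(x).
First differences: 4, 4, 4.
Level-1 differences are constant, so h has degree 1.
Fitting a degree-1 polynomial gives h(x) = 4x - 6.
Then h(9) = 30.

30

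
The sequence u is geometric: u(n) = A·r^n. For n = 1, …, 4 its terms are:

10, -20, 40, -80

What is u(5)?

160

Consecutive ratio: -20/10 = -2, and 40/(-20) = -2, so r = -2.
Then A·(-2)^1 = 10 gives A = -5, and u(n) = -5·(-2)^n.
u(5) = -5·(-2)^5 = 160.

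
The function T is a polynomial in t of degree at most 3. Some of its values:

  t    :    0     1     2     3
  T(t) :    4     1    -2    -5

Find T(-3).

Write T(t) = at³ + bt² + ct + d; the 4 given values yield a linear system in the 4 coefficients.
Solving, the top 2 coefficients vanish, and T(t) = -3t + 4.
Then T(-3) = 13.

13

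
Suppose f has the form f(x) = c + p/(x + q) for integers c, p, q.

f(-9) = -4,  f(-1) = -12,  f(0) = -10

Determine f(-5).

(f(x) − c)(x + q) = p for each data point; the three points give a linear system in c and q, then p follows.
Solving: c = -6, q = 3, p = -12, so f(x) = -6 − 12/(x + 3).
Then f(-5) = -6 − 12/(-2) = 0.

0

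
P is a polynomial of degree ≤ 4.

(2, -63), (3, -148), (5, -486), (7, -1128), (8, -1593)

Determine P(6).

Write P(x) = ax^4 + bx³ + cx² + dx + e; the 5 given values yield a linear system in the 5 coefficients.
Solving, the leading coefficient vanishes, and P(x) = -2x³ - 8x² - 7x - 1.
Then P(6) = -763.

-763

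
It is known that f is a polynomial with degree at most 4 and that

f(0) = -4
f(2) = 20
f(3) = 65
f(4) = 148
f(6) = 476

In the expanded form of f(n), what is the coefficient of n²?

1

Write f(n) = an^4 + bn³ + cn² + dn + e; the 5 given values yield a linear system in the 5 coefficients.
Solving, the leading coefficient vanishes, and f(n) = 2n³ + n² + 2n - 4.
The coefficient of n² is 1.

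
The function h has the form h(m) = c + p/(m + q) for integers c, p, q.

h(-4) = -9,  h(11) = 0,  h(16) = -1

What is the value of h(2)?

(h(m) − c)(m + q) = p for each data point; the three points give a linear system in c and q, then p follows.
Solving: c = -3, q = -1, p = 30, so h(m) = -3 + 30/(m − 1).
Then h(2) = -3 + 30/1 = 27.

27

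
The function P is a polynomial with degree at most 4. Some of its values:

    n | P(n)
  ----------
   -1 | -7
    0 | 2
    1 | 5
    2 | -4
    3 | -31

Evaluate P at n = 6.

-280

First differences: 9, 3, -9, -27. Second differences: -6, -12, -18. Third differences: -6, -6.
Level-3 differences are constant, so P has degree 3.
Fitting a degree-3 polynomial gives P(n) = -n³ - 3n² + 7n + 2.
Then P(6) = -280.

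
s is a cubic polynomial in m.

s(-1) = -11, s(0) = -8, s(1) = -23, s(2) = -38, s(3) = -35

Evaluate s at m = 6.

262

First differences: 3, -15, -15, 3. Second differences: -18, 0, 18. Third differences: 18, 18.
Level-3 differences are constant, so s has degree 3.
Fitting a degree-3 polynomial gives s(m) = 3m³ - 9m² - 9m - 8.
Then s(6) = 262.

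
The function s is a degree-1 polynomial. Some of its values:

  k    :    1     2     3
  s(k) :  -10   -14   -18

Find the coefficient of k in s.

First differences: -4, -4.
Level-1 differences are constant, so s has degree 1.
Fitting a degree-1 polynomial gives s(k) = -4k - 6.
The coefficient of k is -4.

-4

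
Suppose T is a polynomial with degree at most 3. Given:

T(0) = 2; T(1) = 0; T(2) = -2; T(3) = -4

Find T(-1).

4

Write T(k) = ak³ + bk² + ck + d; the 4 given values yield a linear system in the 4 coefficients.
Solving, the top 2 coefficients vanish, and T(k) = -2k + 2.
Then T(-1) = 4.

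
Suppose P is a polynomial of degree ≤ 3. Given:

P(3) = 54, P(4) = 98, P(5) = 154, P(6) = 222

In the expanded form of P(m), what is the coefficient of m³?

0

First differences: 44, 56, 68. Second differences: 12, 12.
Level-2 differences are constant, so P has degree 2.
Fitting a degree-2 polynomial gives P(m) = 6m² + 2m - 6.
The coefficient of m³ is 0.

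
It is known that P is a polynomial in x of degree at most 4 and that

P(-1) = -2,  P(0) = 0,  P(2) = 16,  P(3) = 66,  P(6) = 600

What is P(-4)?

-200

Write P(x) = ax^4 + bx³ + cx² + dx + e; the 5 given values yield a linear system in the 5 coefficients.
Solving, the leading coefficient vanishes, and P(x) = 3x³ - x² - 2x.
Then P(-4) = -200.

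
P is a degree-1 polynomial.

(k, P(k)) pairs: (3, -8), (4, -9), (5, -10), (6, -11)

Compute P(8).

First differences: -1, -1, -1.
Level-1 differences are constant, so P has degree 1.
Fitting a degree-1 polynomial gives P(k) = -k - 5.
Then P(8) = -13.

-13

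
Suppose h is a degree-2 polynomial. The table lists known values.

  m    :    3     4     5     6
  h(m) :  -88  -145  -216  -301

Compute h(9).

First differences: -57, -71, -85. Second differences: -14, -14.
Level-2 differences are constant, so h has degree 2.
Fitting a degree-2 polynomial gives h(m) = -7m² - 8m - 1.
Then h(9) = -640.

-640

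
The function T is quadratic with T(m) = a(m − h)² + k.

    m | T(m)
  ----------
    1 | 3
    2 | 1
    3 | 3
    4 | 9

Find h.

First differences -2, 2, 6; second difference 4 = 2a, so a = 2.
Expanding, the m-coefficient is −2ah = -4h; matching it to the data gives h = 2, and then k = 1.
So T(m) = 2(m − 2)² + 1.
Hence h = 2.

2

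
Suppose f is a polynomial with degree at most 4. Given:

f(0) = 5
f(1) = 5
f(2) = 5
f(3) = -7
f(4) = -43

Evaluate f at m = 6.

First differences: 0, 0, -12, -36. Second differences: 0, -12, -24. Third differences: -12, -12.
Level-3 differences are constant, so f has degree 3.
Fitting a degree-3 polynomial gives f(m) = -2m³ + 6m² - 4m + 5.
Then f(6) = -235.

-235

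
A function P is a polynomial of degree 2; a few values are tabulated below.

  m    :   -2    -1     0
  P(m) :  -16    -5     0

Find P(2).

-8

Write P(m) = am² + bm + c; the 3 given values yield a linear system in the 3 coefficients.
Solving, P(m) = -3m² + 2m.
Then P(2) = -8.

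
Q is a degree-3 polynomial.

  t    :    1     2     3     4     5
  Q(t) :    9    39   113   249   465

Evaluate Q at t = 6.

779

Write Q(t) = at³ + bt² + ct + d; the 5 given values yield a linear system in the 4 coefficients.
Solving, Q(t) = 3t³ + 4t² - 3t + 5.
Then Q(6) = 779.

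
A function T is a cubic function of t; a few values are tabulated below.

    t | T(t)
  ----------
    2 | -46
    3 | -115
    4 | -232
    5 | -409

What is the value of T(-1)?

Write T(t) = at³ + bt² + ct + d; the 4 given values yield a linear system in the 4 coefficients.
Solving, T(t) = -2t³ - 6t² - t - 4.
Then T(-1) = -7.

-7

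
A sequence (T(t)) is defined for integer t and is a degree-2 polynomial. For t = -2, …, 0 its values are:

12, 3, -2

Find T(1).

-3

Write T(t) = at² + bt + c; the 3 given values yield a linear system in the 3 coefficients.
Solving, T(t) = 2t² - 3t - 2.
Then T(1) = -3.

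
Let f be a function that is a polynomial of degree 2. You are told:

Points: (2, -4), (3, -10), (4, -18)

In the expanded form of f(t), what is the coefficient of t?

-1

Write f(t) = at² + bt + c; the 3 given values yield a linear system in the 3 coefficients.
Solving, f(t) = -t² - t + 2.
The coefficient of t is -1.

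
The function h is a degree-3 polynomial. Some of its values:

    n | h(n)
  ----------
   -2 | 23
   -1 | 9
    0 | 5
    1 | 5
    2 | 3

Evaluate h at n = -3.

53

First differences: -14, -4, 0, -2. Second differences: 10, 4, -2. Third differences: -6, -6.
Level-3 differences are constant, so h has degree 3.
Fitting a degree-3 polynomial gives h(n) = -n³ + 2n² - n + 5.
Then h(-3) = 53.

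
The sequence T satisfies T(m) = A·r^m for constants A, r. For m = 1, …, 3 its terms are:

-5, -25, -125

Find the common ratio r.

Consecutive ratio: -25/(-5) = 5, and -125/(-25) = 5, so r = 5.
Then A·5^1 = -5 gives A = -1, and T(m) = -1·5^m.

5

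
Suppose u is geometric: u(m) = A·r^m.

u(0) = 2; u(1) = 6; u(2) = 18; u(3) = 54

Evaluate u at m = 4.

162

Consecutive ratio: 6/2 = 3, and 18/6 = 3, so r = 3.
Then A·3^0 = 2 gives A = 2, and u(m) = 2·3^m.
u(4) = 2·3^4 = 162.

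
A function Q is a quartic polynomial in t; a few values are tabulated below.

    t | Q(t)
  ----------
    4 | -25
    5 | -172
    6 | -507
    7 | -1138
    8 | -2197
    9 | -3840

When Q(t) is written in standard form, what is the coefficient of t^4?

First differences: -147, -335, -631, -1059, -1643. Second differences: -188, -296, -428, -584. Third differences: -108, -132, -156. Fourth differences: -24, -24.
Level-4 differences are constant, so Q has degree 4.
Fitting a degree-4 polynomial gives Q(t) = -t^4 + 4t³ - 3t² + 5t + 3.
The coefficient of t^4 is -1.

-1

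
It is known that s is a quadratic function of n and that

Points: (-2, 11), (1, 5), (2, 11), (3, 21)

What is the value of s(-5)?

53

Write s(n) = an² + bn + c; the 4 given values yield a linear system in the 3 coefficients.
Solving, s(n) = 2n² + 3.
Then s(-5) = 53.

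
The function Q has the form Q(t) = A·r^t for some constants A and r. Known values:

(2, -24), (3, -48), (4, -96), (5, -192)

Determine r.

Consecutive ratio: -48/(-24) = 2, and -96/(-48) = 2, so r = 2.
Then A·2^2 = -24 gives A = -6, and Q(t) = -6·2^t.

2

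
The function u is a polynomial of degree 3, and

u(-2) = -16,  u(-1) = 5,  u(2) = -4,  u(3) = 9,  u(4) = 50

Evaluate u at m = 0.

6

Write u(m) = am³ + bm² + cm + d; the 5 given values yield a linear system in the 4 coefficients.
Solving, u(m) = 2m³ - 4m² - 5m + 6.
Then u(0) = 6.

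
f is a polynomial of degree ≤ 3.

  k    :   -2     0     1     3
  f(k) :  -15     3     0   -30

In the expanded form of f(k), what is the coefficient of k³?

0

Write f(k) = ak³ + bk² + ck + d; the 4 given values yield a linear system in the 4 coefficients.
Solving, the leading coefficient vanishes, and f(k) = -4k² + k + 3.
The coefficient of k³ is 0.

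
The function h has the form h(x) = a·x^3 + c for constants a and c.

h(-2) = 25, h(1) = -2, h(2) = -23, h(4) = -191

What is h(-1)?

From h(-2) = 25 and h(1) = -2: -8a + c = 25 and 1a + c = -2.
Subtracting: 9a = -27, so a = -3; then c = 25 − (-3)·(-8) = 1.
So h(x) = -3x³ + 1, and h(-1) = 4.

4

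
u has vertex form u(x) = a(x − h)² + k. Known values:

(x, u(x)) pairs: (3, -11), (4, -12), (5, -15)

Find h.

3

First differences -1, -3; second difference -2 = 2a, so a = -1.
Expanding, the x-coefficient is −2ah = 2h; matching it to the data gives h = 3, and then k = -11.
So u(x) = -1(x − 3)² − 11.
Hence h = 3.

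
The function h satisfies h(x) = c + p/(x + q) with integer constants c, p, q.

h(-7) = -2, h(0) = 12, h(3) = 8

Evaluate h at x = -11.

1

(h(x) − c)(x + q) = p for each data point; the three points give a linear system in c and q, then p follows.
Solving: c = 4, q = 3, p = 24, so h(x) = 4 + 24/(x + 3).
Then h(-11) = 4 + 24/(-8) = 1.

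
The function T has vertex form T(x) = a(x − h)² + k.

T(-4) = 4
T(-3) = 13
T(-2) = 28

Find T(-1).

First differences 9, 15; second difference 6 = 2a, so a = 3.
Expanding, the x-coefficient is −2ah = -6h; matching it to the data gives h = -5, and then k = 1.
So T(x) = 3(x + 5)² + 1.
T(-1) = 3·4² + 1 = 49.

49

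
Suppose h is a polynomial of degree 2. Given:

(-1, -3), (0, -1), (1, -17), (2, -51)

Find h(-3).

First differences: 2, -16, -34. Second differences: -18, -18.
Level-2 differences are constant, so h has degree 2.
Fitting a degree-2 polynomial gives h(m) = -9m² - 7m - 1.
Then h(-3) = -61.

-61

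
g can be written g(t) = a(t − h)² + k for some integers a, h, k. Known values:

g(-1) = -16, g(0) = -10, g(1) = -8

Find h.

1

First differences 6, 2; second difference -4 = 2a, so a = -2.
Expanding, the t-coefficient is −2ah = 4h; matching it to the data gives h = 1, and then k = -8.
So g(t) = -2(t − 1)² − 8.
Hence h = 1.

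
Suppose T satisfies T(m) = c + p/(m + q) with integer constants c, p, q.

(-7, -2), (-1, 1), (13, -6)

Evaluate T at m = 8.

(T(m) − c)(m + q) = p for each data point; the three points give a linear system in c and q, then p follows.
Solving: c = -4, q = -3, p = -20, so T(m) = -4 − 20/(m − 3).
Then T(8) = -4 − 20/5 = -8.

-8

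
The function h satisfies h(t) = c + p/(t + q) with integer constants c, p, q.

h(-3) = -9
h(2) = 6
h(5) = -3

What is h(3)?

0

(h(t) − c)(t + q) = p for each data point; the three points give a linear system in c and q, then p follows.
Solving: c = -6, q = -1, p = 12, so h(t) = -6 + 12/(t − 1).
Then h(3) = -6 + 12/2 = 0.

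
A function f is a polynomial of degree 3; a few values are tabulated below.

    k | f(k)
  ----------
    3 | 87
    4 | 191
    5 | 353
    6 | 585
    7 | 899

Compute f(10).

2453

First differences: 104, 162, 232, 314. Second differences: 58, 70, 82. Third differences: 12, 12.
Level-3 differences are constant, so f has degree 3.
Fitting a degree-3 polynomial gives f(k) = 2k³ + 5k² - 5k + 3.
Then f(10) = 2453.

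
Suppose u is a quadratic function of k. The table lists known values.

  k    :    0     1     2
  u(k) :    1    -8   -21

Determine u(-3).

Write u(k) = ak² + bk + c; the 3 given values yield a linear system in the 3 coefficients.
Solving, u(k) = -2k² - 7k + 1.
Then u(-3) = 4.

4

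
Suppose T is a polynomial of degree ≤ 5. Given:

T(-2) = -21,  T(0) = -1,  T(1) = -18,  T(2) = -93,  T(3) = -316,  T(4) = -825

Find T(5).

Write T(t) = at^5 + bt^4 + ct³ + dt² + et + p; the 6 given values yield a linear system in the 6 coefficients.
Solving, the leading coefficient vanishes, and T(t) = -2t^4 - 3t³ - 6t² - 6t - 1.
Then T(5) = -1806.

-1806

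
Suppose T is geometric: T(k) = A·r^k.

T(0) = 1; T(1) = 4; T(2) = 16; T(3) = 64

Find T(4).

256

Consecutive ratio: 4/1 = 4, and 16/4 = 4, so r = 4.
Then A·4^0 = 1 gives A = 1, and T(k) = 1·4^k.
T(4) = 1·4^4 = 256.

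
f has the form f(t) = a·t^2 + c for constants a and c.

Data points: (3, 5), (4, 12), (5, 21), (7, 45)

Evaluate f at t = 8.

From f(3) = 5 and f(4) = 12: 9a + c = 5 and 16a + c = 12.
Subtracting: 7a = 7, so a = 1; then c = 5 − 1·9 = -4.
So f(t) = 1t² − 4, and f(8) = 60.

60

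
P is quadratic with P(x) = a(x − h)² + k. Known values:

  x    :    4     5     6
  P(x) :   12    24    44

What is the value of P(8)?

108

First differences 12, 20; second difference 8 = 2a, so a = 4.
Expanding, the x-coefficient is −2ah = -8h; matching it to the data gives h = 3, and then k = 8.
So P(x) = 4(x − 3)² + 8.
P(8) = 4·5² + 8 = 108.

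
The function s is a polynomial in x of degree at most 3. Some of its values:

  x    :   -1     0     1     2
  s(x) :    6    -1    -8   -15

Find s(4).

First differences: -7, -7, -7.
Level-1 differences are constant, so s has degree 1.
Fitting a degree-1 polynomial gives s(x) = -7x - 1.
Then s(4) = -29.

-29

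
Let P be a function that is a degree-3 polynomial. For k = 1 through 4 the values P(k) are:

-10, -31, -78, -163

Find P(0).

Write P(k) = ak³ + bk² + ck + d; the 4 given values yield a linear system in the 4 coefficients.
Solving, P(k) = -2k³ - k² - 4k - 3.
Then P(0) = -3.

-3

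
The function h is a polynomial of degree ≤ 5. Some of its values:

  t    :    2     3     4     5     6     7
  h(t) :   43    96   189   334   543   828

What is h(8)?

1201

First differences: 53, 93, 145, 209, 285. Second differences: 40, 52, 64, 76. Third differences: 12, 12, 12.
Level-3 differences are constant, so h has degree 3.
Fitting a degree-3 polynomial gives h(t) = 2t³ + 2t² + 5t + 9.
Then h(8) = 1201.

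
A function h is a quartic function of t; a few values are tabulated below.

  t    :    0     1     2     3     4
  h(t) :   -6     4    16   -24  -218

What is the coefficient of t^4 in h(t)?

-2

Write h(t) = at^4 + bt³ + ct² + dt + e; the 5 given values yield a linear system in the 5 coefficients.
Solving, h(t) = -2t^4 + 3t³ + 6t² + 3t - 6.
The coefficient of t^4 is -2.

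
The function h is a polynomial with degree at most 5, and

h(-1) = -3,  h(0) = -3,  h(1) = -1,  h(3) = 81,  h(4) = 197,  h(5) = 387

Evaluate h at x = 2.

21

Write h(x) = ax^5 + bx^4 + cx³ + dx² + ex + p; the 6 given values yield a linear system in the 6 coefficients.
Solving, the top 2 coefficients vanish, and h(x) = 3x³ + x² - 2x - 3.
Then h(2) = 21.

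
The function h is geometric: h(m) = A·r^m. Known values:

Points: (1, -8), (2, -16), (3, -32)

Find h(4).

-64

Consecutive ratio: -16/(-8) = 2, and -32/(-16) = 2, so r = 2.
Then A·2^1 = -8 gives A = -4, and h(m) = -4·2^m.
h(4) = -4·2^4 = -64.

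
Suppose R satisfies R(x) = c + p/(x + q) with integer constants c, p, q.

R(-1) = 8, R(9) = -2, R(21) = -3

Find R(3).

(R(x) − c)(x + q) = p for each data point; the three points give a linear system in c and q, then p follows.
Solving: c = -4, q = 3, p = 24, so R(x) = -4 + 24/(x + 3).
Then R(3) = -4 + 24/6 = 0.

0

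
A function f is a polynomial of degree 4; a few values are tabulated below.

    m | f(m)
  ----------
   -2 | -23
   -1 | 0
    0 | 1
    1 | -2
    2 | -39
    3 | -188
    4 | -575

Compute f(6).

-2807

First differences: 23, 1, -3, -37, -149, -387. Second differences: -22, -4, -34, -112, -238. Third differences: 18, -30, -78, -126. Fourth differences: -48, -48, -48.
Level-4 differences are constant, so f has degree 4.
Fitting a degree-4 polynomial gives f(m) = -2m^4 - m³ + 1.
Then f(6) = -2807.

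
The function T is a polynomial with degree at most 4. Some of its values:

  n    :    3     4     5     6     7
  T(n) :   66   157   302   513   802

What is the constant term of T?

-3

Write T(n) = an^4 + bn³ + cn² + dn + e; the 5 given values yield a linear system in the 5 coefficients.
Solving, the leading coefficient vanishes, and T(n) = 2n³ + 3n² - 4n - 3.
The constant term is T(0) = -3.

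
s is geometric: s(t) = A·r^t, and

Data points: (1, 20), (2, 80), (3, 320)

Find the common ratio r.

Consecutive ratio: 80/20 = 4, and 320/80 = 4, so r = 4.
Then A·4^1 = 20 gives A = 5, and s(t) = 5·4^t.

4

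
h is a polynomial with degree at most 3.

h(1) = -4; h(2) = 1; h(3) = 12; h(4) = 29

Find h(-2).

17

First differences: 5, 11, 17. Second differences: 6, 6.
Level-2 differences are constant, so h has degree 2.
Fitting a degree-2 polynomial gives h(n) = 3n² - 4n - 3.
Then h(-2) = 17.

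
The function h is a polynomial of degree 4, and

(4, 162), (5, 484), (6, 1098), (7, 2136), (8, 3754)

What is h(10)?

Write h(k) = ak^4 + bk³ + ck² + dk + e; the 5 given values yield a linear system in the 5 coefficients.
Solving, h(k) = k^4 - 5k² - 2k - 6.
Then h(10) = 9474.

9474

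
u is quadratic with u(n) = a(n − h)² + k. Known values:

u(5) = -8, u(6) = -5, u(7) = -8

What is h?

First differences 3, -3; second difference -6 = 2a, so a = -3.
Expanding, the n-coefficient is −2ah = 6h; matching it to the data gives h = 6, and then k = -5.
So u(n) = -3(n − 6)² − 5.
Hence h = 6.

6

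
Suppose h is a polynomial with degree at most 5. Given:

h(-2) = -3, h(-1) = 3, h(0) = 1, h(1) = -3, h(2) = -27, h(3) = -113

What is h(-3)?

First differences: 6, -2, -4, -24, -86. Second differences: -8, -2, -20, -62. Third differences: 6, -18, -42. Fourth differences: -24, -24.
Level-4 differences are constant, so h has degree 4.
Fitting a degree-4 polynomial gives h(k) = -k^4 - k³ - 2k + 1.
Then h(-3) = -47.

-47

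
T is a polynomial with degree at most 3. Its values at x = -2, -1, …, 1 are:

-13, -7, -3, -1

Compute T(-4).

First differences: 6, 4, 2. Second differences: -2, -2.
Level-2 differences are constant, so T has degree 2.
Fitting a degree-2 polynomial gives T(x) = -x² + 3x - 3.
Then T(-4) = -31.

-31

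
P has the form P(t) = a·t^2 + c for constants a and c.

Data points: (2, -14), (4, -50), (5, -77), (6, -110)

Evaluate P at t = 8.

From P(2) = -14 and P(4) = -50: 4a + c = -14 and 16a + c = -50.
Subtracting: 12a = -36, so a = -3; then c = -14 − (-3)·4 = -2.
So P(t) = -3t² − 2, and P(8) = -194.

-194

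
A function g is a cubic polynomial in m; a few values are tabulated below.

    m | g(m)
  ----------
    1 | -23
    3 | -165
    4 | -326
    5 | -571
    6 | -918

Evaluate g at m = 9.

Write g(m) = am³ + bm² + cm + d; the 5 given values yield a linear system in the 4 coefficients.
Solving, g(m) = -3m³ - 6m² - 8m - 6.
Then g(9) = -2751.

-2751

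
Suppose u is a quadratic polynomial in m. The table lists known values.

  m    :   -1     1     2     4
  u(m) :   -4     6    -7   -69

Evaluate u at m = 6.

Write u(m) = am² + bm + c; the 4 given values yield a linear system in the 3 coefficients.
Solving, u(m) = -6m² + 5m + 7.
Then u(6) = -179.

-179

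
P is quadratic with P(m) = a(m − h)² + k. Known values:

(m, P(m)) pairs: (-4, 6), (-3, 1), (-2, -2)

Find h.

First differences -5, -3; second difference 2 = 2a, so a = 1.
Expanding, the m-coefficient is −2ah = -2h; matching it to the data gives h = -1, and then k = -3.
So P(m) = 1(m + 1)² − 3.
Hence h = -1.

-1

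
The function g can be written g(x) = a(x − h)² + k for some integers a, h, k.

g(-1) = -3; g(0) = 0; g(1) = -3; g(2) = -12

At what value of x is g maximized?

0

First differences 3, -3, -9; second difference -6 = 2a, so a = -3.
Expanding, the x-coefficient is −2ah = 6h; matching it to the data gives h = 0, and then k = 0.
So g(x) = -3(x + 0)² + 0.
Hence h = 0.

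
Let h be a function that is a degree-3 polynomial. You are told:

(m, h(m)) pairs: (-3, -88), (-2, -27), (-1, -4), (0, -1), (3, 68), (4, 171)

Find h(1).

0

Write h(m) = am³ + bm² + cm + d; the 6 given values yield a linear system in the 4 coefficients.
Solving, h(m) = 3m³ - m² - m - 1.
Then h(1) = 0.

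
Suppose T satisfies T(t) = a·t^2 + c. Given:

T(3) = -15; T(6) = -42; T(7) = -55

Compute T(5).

From T(3) = -15 and T(6) = -42: 9a + c = -15 and 36a + c = -42.
Subtracting: 27a = -27, so a = -1; then c = -15 − (-1)·9 = -6.
So T(t) = -1t² − 6, and T(5) = -31.

-31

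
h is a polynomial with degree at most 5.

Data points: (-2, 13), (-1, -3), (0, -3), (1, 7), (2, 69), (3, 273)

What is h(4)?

First differences: -16, 0, 10, 62, 204. Second differences: 16, 10, 52, 142. Third differences: -6, 42, 90. Fourth differences: 48, 48.
Level-4 differences are constant, so h has degree 4.
Fitting a degree-4 polynomial gives h(n) = 2n^4 + 3n³ + 3n² + 2n - 3.
Then h(4) = 757.

757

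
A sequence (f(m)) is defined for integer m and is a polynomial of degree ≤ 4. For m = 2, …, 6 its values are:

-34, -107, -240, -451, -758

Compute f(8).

Write f(m) = am^4 + bm³ + cm² + dm + e; the 5 given values yield a linear system in the 5 coefficients.
Solving, the leading coefficient vanishes, and f(m) = -3m³ - 3m² - m + 4.
Then f(8) = -1732.

-1732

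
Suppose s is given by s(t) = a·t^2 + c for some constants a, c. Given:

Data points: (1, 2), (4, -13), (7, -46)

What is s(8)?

-61

From s(1) = 2 and s(4) = -13: 1a + c = 2 and 16a + c = -13.
Subtracting: 15a = -15, so a = -1; then c = 2 − (-1)·1 = 3.
So s(t) = -1t² + 3, and s(8) = -61.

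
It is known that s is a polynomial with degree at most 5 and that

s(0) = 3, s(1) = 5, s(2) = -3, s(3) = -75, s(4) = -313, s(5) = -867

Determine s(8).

First differences: 2, -8, -72, -238, -554. Second differences: -10, -64, -166, -316. Third differences: -54, -102, -150. Fourth differences: -48, -48.
Level-4 differences are constant, so s has degree 4.
Fitting a degree-4 polynomial gives s(t) = -2t^4 + 3t³ + t + 3.
Then s(8) = -6645.

-6645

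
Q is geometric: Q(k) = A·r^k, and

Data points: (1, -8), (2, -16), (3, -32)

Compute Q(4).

Consecutive ratio: -16/(-8) = 2, and -32/(-16) = 2, so r = 2.
Then A·2^1 = -8 gives A = -4, and Q(k) = -4·2^k.
Q(4) = -4·2^4 = -64.

-64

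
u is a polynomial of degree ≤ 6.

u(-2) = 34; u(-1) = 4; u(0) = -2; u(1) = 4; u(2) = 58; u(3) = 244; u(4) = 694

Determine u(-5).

1108

First differences: -30, -6, 6, 54, 186, 450. Second differences: 24, 12, 48, 132, 264. Third differences: -12, 36, 84, 132. Fourth differences: 48, 48, 48.
Level-4 differences are constant, so u has degree 4.
Fitting a degree-4 polynomial gives u(n) = 2n^4 + 2n³ + 4n² - 2n - 2.
Then u(-5) = 1108.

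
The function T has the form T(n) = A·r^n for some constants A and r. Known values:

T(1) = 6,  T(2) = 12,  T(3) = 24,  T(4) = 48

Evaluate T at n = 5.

Consecutive ratio: 12/6 = 2, and 24/12 = 2, so r = 2.
Then A·2^1 = 6 gives A = 3, and T(n) = 3·2^n.
T(5) = 3·2^5 = 96.

96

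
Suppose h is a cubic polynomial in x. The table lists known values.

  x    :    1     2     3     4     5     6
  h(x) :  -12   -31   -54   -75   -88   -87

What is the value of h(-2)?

First differences: -19, -23, -21, -13, 1. Second differences: -4, 2, 8, 14. Third differences: 6, 6, 6.
Level-3 differences are constant, so h has degree 3.
Fitting a degree-3 polynomial gives h(x) = x³ - 8x² - 2x - 3.
Then h(-2) = -39.

-39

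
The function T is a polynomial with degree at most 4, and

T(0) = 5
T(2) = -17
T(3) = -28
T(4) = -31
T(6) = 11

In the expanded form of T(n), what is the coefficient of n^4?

0

Write T(n) = an^4 + bn³ + cn² + dn + e; the 5 given values yield a linear system in the 5 coefficients.
Solving, the leading coefficient vanishes, and T(n) = n³ - 5n² - 5n + 5.
The coefficient of n^4 is 0.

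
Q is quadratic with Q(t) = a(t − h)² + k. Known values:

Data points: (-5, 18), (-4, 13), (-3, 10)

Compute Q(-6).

First differences -5, -3; second difference 2 = 2a, so a = 1.
Expanding, the t-coefficient is −2ah = -2h; matching it to the data gives h = -2, and then k = 9.
So Q(t) = 1(t + 2)² + 9.
Q(-6) = 1·(-4)² + 9 = 25.

25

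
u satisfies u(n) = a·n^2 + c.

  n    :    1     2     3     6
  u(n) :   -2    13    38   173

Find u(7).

From u(1) = -2 and u(2) = 13: 1a + c = -2 and 4a + c = 13.
Subtracting: 3a = 15, so a = 5; then c = -2 − 5·1 = -7.
So u(n) = 5n² − 7, and u(7) = 238.

238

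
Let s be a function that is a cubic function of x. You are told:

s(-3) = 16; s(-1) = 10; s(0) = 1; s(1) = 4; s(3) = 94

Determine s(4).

205

Write s(x) = ax³ + bx² + cx + d; the 5 given values yield a linear system in the 4 coefficients.
Solving, s(x) = 2x³ + 6x² - 5x + 1.
Then s(4) = 205.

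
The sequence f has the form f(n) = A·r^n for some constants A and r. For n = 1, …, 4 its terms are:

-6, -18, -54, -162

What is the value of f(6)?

-1458

Consecutive ratio: -18/(-6) = 3, and -54/(-18) = 3, so r = 3.
Then A·3^1 = -6 gives A = -2, and f(n) = -2·3^n.
f(6) = -2·3^6 = -1458.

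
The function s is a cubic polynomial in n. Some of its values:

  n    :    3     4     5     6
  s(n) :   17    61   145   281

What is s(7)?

Write s(n) = an³ + bn² + cn + d; the 4 given values yield a linear system in the 4 coefficients.
Solving, s(n) = 2n³ - 4n² - 2n + 5.
Then s(7) = 481.

481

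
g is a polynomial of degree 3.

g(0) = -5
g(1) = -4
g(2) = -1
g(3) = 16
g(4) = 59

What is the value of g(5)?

Write g(n) = an³ + bn² + cn + d; the 5 given values yield a linear system in the 4 coefficients.
Solving, g(n) = 2n³ - 5n² + 4n - 5.
Then g(5) = 140.

140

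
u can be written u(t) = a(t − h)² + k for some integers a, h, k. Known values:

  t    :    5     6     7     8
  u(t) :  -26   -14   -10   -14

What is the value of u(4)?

First differences 12, 4, -4; second difference -8 = 2a, so a = -4.
Expanding, the t-coefficient is −2ah = 8h; matching it to the data gives h = 7, and then k = -10.
So u(t) = -4(t − 7)² − 10.
u(4) = -4·(-3)² − 10 = -46.

-46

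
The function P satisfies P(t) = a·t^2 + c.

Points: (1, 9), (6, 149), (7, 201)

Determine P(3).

From P(1) = 9 and P(6) = 149: 1a + c = 9 and 36a + c = 149.
Subtracting: 35a = 140, so a = 4; then c = 9 − 4·1 = 5.
So P(t) = 4t² + 5, and P(3) = 41.

41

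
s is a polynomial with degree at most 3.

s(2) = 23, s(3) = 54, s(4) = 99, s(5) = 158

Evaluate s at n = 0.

First differences: 31, 45, 59. Second differences: 14, 14.
Level-2 differences are constant, so s has degree 2.
Fitting a degree-2 polynomial gives s(n) = 7n² - 4n + 3.
Then s(0) = 3.

3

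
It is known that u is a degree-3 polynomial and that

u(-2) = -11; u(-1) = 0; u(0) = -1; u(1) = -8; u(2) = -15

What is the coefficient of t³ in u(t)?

1

First differences: 11, -1, -7, -7. Second differences: -12, -6, 0. Third differences: 6, 6.
Level-3 differences are constant, so u has degree 3.
Fitting a degree-3 polynomial gives u(t) = t³ - 3t² - 5t - 1.
The coefficient of t³ is 1.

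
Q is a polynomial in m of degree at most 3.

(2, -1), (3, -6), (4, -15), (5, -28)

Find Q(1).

First differences: -5, -9, -13. Second differences: -4, -4.
Level-2 differences are constant, so Q has degree 2.
Fitting a degree-2 polynomial gives Q(m) = -2m² + 5m - 3.
Then Q(1) = 0.

0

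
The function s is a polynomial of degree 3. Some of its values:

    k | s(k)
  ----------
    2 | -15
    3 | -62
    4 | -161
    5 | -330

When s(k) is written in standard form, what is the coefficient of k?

Write s(k) = ak³ + bk² + ck + d; the 4 given values yield a linear system in the 4 coefficients.
Solving, s(k) = -3k³ + k² + 5k - 5.
The coefficient of k is 5.

5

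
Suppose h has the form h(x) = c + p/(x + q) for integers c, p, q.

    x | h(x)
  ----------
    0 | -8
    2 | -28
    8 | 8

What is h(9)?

(h(x) − c)(x + q) = p for each data point; the three points give a linear system in c and q, then p follows.
Solving: c = 2, q = -3, p = 30, so h(x) = 2 + 30/(x − 3).
Then h(9) = 2 + 30/6 = 7.

7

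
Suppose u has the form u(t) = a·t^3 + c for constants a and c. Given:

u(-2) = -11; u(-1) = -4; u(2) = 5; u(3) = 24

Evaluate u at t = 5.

122

From u(-2) = -11 and u(-1) = -4: -8a + c = -11 and -1a + c = -4.
Subtracting: 7a = 7, so a = 1; then c = -11 − 1·(-8) = -3.
So u(t) = 1t³ − 3, and u(5) = 122.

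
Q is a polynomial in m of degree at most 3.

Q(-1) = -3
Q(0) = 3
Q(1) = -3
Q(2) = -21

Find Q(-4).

First differences: 6, -6, -18. Second differences: -12, -12.
Level-2 differences are constant, so Q has degree 2.
Fitting a degree-2 polynomial gives Q(m) = -6m² + 3.
Then Q(-4) = -93.

-93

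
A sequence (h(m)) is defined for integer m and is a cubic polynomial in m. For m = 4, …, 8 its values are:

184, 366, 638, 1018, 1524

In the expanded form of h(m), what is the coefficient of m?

-1

First differences: 182, 272, 380, 506. Second differences: 90, 108, 126. Third differences: 18, 18.
Level-3 differences are constant, so h has degree 3.
Fitting a degree-3 polynomial gives h(m) = 3m³ - m - 4.
The coefficient of m is -1.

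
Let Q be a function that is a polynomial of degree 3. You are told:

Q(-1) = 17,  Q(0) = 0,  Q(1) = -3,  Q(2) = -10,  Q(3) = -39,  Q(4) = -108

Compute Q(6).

First differences: -17, -3, -7, -29, -69. Second differences: 14, -4, -22, -40. Third differences: -18, -18, -18.
Level-3 differences are constant, so Q has degree 3.
Fitting a degree-3 polynomial gives Q(x) = -3x³ + 7x² - 7x.
Then Q(6) = -438.

-438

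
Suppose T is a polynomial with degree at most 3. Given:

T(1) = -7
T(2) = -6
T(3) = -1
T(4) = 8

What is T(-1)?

First differences: 1, 5, 9. Second differences: 4, 4.
Level-2 differences are constant, so T has degree 2.
Fitting a degree-2 polynomial gives T(x) = 2x² - 5x - 4.
Then T(-1) = 3.

3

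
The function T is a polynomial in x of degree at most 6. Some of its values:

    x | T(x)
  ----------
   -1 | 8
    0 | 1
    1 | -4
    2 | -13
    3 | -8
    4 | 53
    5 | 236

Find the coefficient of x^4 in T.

First differences: -7, -5, -9, 5, 61, 183. Second differences: 2, -4, 14, 56, 122. Third differences: -6, 18, 42, 66. Fourth differences: 24, 24, 24.
Level-4 differences are constant, so T has degree 4.
Fitting a degree-4 polynomial gives T(x) = x^4 - 3x³ - 3x + 1.
The coefficient of x^4 is 1.

1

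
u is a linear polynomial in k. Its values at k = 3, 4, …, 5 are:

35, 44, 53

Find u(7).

First differences: 9, 9.
Level-1 differences are constant, so u has degree 1.
Fitting a degree-1 polynomial gives u(k) = 9k + 8.
Then u(7) = 71.

71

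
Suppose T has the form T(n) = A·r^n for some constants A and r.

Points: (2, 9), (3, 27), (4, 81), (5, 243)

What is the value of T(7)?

Consecutive ratio: 27/9 = 3, and 81/27 = 3, so r = 3.
Then A·3^2 = 9 gives A = 1, and T(n) = 1·3^n.
T(7) = 1·3^7 = 2187.

2187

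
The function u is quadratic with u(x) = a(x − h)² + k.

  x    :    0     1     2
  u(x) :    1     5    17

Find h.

First differences 4, 12; second difference 8 = 2a, so a = 4.
Expanding, the x-coefficient is −2ah = -8h; matching it to the data gives h = 0, and then k = 1.
So u(x) = 4(x + 0)² + 1.
Hence h = 0.

0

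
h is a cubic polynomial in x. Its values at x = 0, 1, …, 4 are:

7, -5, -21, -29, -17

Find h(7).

259

First differences: -12, -16, -8, 12. Second differences: -4, 8, 20. Third differences: 12, 12.
Level-3 differences are constant, so h has degree 3.
Fitting a degree-3 polynomial gives h(x) = 2x³ - 8x² - 6x + 7.
Then h(7) = 259.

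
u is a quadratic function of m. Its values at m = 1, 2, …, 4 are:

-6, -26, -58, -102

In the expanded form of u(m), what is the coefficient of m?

-2

First differences: -20, -32, -44. Second differences: -12, -12.
Level-2 differences are constant, so u has degree 2.
Fitting a degree-2 polynomial gives u(m) = -6m² - 2m + 2.
The coefficient of m is -2.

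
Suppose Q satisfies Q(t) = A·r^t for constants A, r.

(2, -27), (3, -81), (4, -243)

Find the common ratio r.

3

Consecutive ratio: -81/(-27) = 3, and -243/(-81) = 3, so r = 3.
Then A·3^2 = -27 gives A = -3, and Q(t) = -3·3^t.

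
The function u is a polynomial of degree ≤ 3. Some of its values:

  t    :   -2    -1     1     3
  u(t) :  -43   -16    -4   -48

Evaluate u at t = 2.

Write u(t) = at³ + bt² + ct + d; the 4 given values yield a linear system in the 4 coefficients.
Solving, the leading coefficient vanishes, and u(t) = -7t² + 6t - 3.
Then u(2) = -19.

-19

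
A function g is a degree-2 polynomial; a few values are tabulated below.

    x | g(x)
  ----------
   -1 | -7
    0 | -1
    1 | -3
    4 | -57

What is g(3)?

-31

Write g(x) = ax² + bx + c; the 4 given values yield a linear system in the 3 coefficients.
Solving, g(x) = -4x² + 2x - 1.
Then g(3) = -31.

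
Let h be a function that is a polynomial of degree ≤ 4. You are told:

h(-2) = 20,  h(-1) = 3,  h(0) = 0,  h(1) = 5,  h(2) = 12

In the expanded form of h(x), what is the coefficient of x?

2

First differences: -17, -3, 5, 7. Second differences: 14, 8, 2. Third differences: -6, -6.
Level-3 differences are constant, so h has degree 3.
Fitting a degree-3 polynomial gives h(x) = -x³ + 4x² + 2x.
The coefficient of x is 2.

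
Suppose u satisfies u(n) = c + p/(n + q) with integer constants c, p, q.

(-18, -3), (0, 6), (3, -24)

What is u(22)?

-5

(u(n) − c)(n + q) = p for each data point; the three points give a linear system in c and q, then p follows.
Solving: c = -4, q = -2, p = -20, so u(n) = -4 − 20/(n − 2).
Then u(22) = -4 − 20/20 = -5.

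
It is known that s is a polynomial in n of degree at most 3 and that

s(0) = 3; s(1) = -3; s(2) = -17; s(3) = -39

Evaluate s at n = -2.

Write s(n) = an³ + bn² + cn + d; the 4 given values yield a linear system in the 4 coefficients.
Solving, the leading coefficient vanishes, and s(n) = -4n² - 2n + 3.
Then s(-2) = -9.

-9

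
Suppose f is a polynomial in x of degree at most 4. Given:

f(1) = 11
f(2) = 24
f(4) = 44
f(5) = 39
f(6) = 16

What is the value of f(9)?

Write f(x) = ax^4 + bx³ + cx² + dx + e; the 5 given values yield a linear system in the 5 coefficients.
Solving, the leading coefficient vanishes, and f(x) = -x³ + 6x² + 2x + 4.
Then f(9) = -221.

-221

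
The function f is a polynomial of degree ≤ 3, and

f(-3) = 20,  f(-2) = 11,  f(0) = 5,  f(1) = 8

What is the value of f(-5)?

50

Write f(k) = ak³ + bk² + ck + d; the 4 given values yield a linear system in the 4 coefficients.
Solving, the leading coefficient vanishes, and f(k) = 2k² + k + 5.
Then f(-5) = 50.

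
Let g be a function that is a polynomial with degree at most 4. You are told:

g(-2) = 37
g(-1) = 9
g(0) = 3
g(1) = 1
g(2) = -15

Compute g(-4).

231

First differences: -28, -6, -2, -16. Second differences: 22, 4, -14. Third differences: -18, -18.
Level-3 differences are constant, so g has degree 3.
Fitting a degree-3 polynomial gives g(m) = -3m³ + 2m² - m + 3.
Then g(-4) = 231.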